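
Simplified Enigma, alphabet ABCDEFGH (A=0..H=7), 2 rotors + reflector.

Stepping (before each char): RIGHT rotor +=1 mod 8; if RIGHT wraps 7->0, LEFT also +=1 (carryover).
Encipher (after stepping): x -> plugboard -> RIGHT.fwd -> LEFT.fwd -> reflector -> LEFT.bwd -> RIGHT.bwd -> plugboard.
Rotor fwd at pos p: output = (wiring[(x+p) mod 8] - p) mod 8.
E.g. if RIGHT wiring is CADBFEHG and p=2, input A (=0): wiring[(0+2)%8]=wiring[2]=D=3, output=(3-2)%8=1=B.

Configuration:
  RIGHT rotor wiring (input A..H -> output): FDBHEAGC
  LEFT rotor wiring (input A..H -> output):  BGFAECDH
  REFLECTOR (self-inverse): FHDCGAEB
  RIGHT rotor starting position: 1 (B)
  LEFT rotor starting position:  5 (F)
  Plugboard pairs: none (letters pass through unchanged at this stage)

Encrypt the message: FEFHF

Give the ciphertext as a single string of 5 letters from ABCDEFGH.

Char 1 ('F'): step: R->2, L=5; F->plug->F->R->A->L->F->refl->A->L'->F->R'->B->plug->B
Char 2 ('E'): step: R->3, L=5; E->plug->E->R->H->L->H->refl->B->L'->E->R'->A->plug->A
Char 3 ('F'): step: R->4, L=5; F->plug->F->R->H->L->H->refl->B->L'->E->R'->B->plug->B
Char 4 ('H'): step: R->5, L=5; H->plug->H->R->H->L->H->refl->B->L'->E->R'->F->plug->F
Char 5 ('F'): step: R->6, L=5; F->plug->F->R->B->L->G->refl->E->L'->D->R'->E->plug->E

Answer: BABFE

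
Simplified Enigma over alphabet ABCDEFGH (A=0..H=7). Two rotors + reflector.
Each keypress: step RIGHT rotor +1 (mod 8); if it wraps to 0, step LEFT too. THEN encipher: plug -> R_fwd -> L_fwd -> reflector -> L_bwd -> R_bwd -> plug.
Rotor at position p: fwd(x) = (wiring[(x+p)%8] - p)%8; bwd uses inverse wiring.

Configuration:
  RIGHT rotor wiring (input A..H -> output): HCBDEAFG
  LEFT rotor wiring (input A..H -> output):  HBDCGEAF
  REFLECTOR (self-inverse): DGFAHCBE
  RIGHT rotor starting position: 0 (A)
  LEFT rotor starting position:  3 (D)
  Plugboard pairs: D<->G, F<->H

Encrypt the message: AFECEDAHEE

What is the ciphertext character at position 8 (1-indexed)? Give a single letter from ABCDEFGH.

Char 1 ('A'): step: R->1, L=3; A->plug->A->R->B->L->D->refl->A->L'->H->R'->E->plug->E
Char 2 ('F'): step: R->2, L=3; F->plug->H->R->A->L->H->refl->E->L'->F->R'->G->plug->D
Char 3 ('E'): step: R->3, L=3; E->plug->E->R->D->L->F->refl->C->L'->E->R'->F->plug->H
Char 4 ('C'): step: R->4, L=3; C->plug->C->R->B->L->D->refl->A->L'->H->R'->H->plug->F
Char 5 ('E'): step: R->5, L=3; E->plug->E->R->F->L->E->refl->H->L'->A->R'->B->plug->B
Char 6 ('D'): step: R->6, L=3; D->plug->G->R->G->L->G->refl->B->L'->C->R'->H->plug->F
Char 7 ('A'): step: R->7, L=3; A->plug->A->R->H->L->A->refl->D->L'->B->R'->G->plug->D
Char 8 ('H'): step: R->0, L->4 (L advanced); H->plug->F->R->A->L->C->refl->F->L'->F->R'->G->plug->D

D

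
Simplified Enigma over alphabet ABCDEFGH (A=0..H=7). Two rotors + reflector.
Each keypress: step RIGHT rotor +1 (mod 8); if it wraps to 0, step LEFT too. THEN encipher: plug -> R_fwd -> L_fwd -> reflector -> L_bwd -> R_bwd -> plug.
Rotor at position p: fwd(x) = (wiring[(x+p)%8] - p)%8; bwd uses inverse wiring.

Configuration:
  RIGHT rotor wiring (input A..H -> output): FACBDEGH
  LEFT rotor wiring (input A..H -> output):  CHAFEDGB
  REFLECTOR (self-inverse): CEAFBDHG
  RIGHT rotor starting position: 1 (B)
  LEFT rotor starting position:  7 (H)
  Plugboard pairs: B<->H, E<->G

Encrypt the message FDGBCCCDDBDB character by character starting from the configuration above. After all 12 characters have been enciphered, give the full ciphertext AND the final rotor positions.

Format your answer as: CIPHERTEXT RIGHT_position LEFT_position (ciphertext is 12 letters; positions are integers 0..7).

Answer: CABGGEHCAGBH 5 0

Derivation:
Char 1 ('F'): step: R->2, L=7; F->plug->F->R->F->L->F->refl->D->L'->B->R'->C->plug->C
Char 2 ('D'): step: R->3, L=7; D->plug->D->R->D->L->B->refl->E->L'->G->R'->A->plug->A
Char 3 ('G'): step: R->4, L=7; G->plug->E->R->B->L->D->refl->F->L'->F->R'->H->plug->B
Char 4 ('B'): step: R->5, L=7; B->plug->H->R->G->L->E->refl->B->L'->D->R'->E->plug->G
Char 5 ('C'): step: R->6, L=7; C->plug->C->R->H->L->H->refl->G->L'->E->R'->E->plug->G
Char 6 ('C'): step: R->7, L=7; C->plug->C->R->B->L->D->refl->F->L'->F->R'->G->plug->E
Char 7 ('C'): step: R->0, L->0 (L advanced); C->plug->C->R->C->L->A->refl->C->L'->A->R'->B->plug->H
Char 8 ('D'): step: R->1, L=0; D->plug->D->R->C->L->A->refl->C->L'->A->R'->C->plug->C
Char 9 ('D'): step: R->2, L=0; D->plug->D->R->C->L->A->refl->C->L'->A->R'->A->plug->A
Char 10 ('B'): step: R->3, L=0; B->plug->H->R->H->L->B->refl->E->L'->E->R'->E->plug->G
Char 11 ('D'): step: R->4, L=0; D->plug->D->R->D->L->F->refl->D->L'->F->R'->H->plug->B
Char 12 ('B'): step: R->5, L=0; B->plug->H->R->G->L->G->refl->H->L'->B->R'->B->plug->H
Final: ciphertext=CABGGEHCAGBH, RIGHT=5, LEFT=0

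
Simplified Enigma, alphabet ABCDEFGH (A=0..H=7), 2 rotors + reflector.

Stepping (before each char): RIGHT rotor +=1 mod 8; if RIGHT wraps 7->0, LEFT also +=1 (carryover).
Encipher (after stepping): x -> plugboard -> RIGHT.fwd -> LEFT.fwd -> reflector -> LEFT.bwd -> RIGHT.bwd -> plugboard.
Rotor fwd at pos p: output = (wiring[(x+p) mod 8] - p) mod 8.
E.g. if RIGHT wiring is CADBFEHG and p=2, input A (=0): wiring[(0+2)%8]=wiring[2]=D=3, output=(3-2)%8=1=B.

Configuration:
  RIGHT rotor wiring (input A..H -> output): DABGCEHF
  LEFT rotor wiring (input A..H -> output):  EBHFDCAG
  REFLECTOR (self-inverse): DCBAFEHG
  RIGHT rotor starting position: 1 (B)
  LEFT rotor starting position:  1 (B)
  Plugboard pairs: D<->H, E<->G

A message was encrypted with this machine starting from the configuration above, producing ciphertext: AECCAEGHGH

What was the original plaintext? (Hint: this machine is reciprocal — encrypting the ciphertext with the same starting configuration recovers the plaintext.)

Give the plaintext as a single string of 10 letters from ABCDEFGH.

Char 1 ('A'): step: R->2, L=1; A->plug->A->R->H->L->D->refl->A->L'->A->R'->C->plug->C
Char 2 ('E'): step: R->3, L=1; E->plug->G->R->F->L->H->refl->G->L'->B->R'->C->plug->C
Char 3 ('C'): step: R->4, L=1; C->plug->C->R->D->L->C->refl->B->L'->E->R'->F->plug->F
Char 4 ('C'): step: R->5, L=1; C->plug->C->R->A->L->A->refl->D->L'->H->R'->A->plug->A
Char 5 ('A'): step: R->6, L=1; A->plug->A->R->B->L->G->refl->H->L'->F->R'->C->plug->C
Char 6 ('E'): step: R->7, L=1; E->plug->G->R->F->L->H->refl->G->L'->B->R'->C->plug->C
Char 7 ('G'): step: R->0, L->2 (L advanced); G->plug->E->R->C->L->B->refl->C->L'->G->R'->D->plug->H
Char 8 ('H'): step: R->1, L=2; H->plug->D->R->B->L->D->refl->A->L'->D->R'->E->plug->G
Char 9 ('G'): step: R->2, L=2; G->plug->E->R->F->L->E->refl->F->L'->A->R'->C->plug->C
Char 10 ('H'): step: R->3, L=2; H->plug->D->R->E->L->G->refl->H->L'->H->R'->B->plug->B

Answer: CCFACCHGCB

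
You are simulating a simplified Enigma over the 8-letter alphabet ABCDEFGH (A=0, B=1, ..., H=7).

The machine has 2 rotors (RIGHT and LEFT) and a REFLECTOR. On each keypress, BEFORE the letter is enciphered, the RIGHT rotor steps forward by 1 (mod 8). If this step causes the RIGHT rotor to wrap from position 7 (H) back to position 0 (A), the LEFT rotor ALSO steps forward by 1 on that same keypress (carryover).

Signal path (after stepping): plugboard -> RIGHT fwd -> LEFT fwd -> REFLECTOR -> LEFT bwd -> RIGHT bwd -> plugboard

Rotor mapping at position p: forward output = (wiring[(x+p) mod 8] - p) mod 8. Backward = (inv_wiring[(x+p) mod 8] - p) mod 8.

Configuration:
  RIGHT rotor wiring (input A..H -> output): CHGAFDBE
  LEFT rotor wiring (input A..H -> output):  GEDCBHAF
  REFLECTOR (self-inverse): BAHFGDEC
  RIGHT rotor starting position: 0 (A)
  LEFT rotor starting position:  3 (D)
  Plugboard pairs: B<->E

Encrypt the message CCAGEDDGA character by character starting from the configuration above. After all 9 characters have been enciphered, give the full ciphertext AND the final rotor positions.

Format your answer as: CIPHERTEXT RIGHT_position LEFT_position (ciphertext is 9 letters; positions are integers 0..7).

Answer: AHHAHFFDD 1 4

Derivation:
Char 1 ('C'): step: R->1, L=3; C->plug->C->R->H->L->A->refl->B->L'->G->R'->A->plug->A
Char 2 ('C'): step: R->2, L=3; C->plug->C->R->D->L->F->refl->D->L'->F->R'->H->plug->H
Char 3 ('A'): step: R->3, L=3; A->plug->A->R->F->L->D->refl->F->L'->D->R'->H->plug->H
Char 4 ('G'): step: R->4, L=3; G->plug->G->R->C->L->E->refl->G->L'->B->R'->A->plug->A
Char 5 ('E'): step: R->5, L=3; E->plug->B->R->E->L->C->refl->H->L'->A->R'->H->plug->H
Char 6 ('D'): step: R->6, L=3; D->plug->D->R->B->L->G->refl->E->L'->C->R'->F->plug->F
Char 7 ('D'): step: R->7, L=3; D->plug->D->R->H->L->A->refl->B->L'->G->R'->F->plug->F
Char 8 ('G'): step: R->0, L->4 (L advanced); G->plug->G->R->B->L->D->refl->F->L'->A->R'->D->plug->D
Char 9 ('A'): step: R->1, L=4; A->plug->A->R->G->L->H->refl->C->L'->E->R'->D->plug->D
Final: ciphertext=AHHAHFFDD, RIGHT=1, LEFT=4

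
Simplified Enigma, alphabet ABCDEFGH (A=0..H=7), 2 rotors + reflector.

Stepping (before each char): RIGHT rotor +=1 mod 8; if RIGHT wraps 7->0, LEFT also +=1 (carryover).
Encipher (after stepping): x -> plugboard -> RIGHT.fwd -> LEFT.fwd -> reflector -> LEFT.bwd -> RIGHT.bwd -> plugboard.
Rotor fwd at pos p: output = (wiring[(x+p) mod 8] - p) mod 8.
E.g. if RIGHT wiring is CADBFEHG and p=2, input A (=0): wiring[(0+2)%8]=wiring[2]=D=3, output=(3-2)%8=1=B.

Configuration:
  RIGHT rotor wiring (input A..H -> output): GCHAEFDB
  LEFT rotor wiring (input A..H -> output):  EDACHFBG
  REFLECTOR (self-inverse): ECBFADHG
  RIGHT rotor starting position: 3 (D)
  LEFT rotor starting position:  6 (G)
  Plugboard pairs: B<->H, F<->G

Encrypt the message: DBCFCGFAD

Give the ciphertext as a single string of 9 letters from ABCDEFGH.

Char 1 ('D'): step: R->4, L=6; D->plug->D->R->F->L->E->refl->A->L'->B->R'->B->plug->H
Char 2 ('B'): step: R->5, L=6; B->plug->H->R->H->L->H->refl->G->L'->C->R'->F->plug->G
Char 3 ('C'): step: R->6, L=6; C->plug->C->R->A->L->D->refl->F->L'->D->R'->B->plug->H
Char 4 ('F'): step: R->7, L=6; F->plug->G->R->G->L->B->refl->C->L'->E->R'->H->plug->B
Char 5 ('C'): step: R->0, L->7 (L advanced); C->plug->C->R->H->L->C->refl->B->L'->D->R'->G->plug->F
Char 6 ('G'): step: R->1, L=7; G->plug->F->R->C->L->E->refl->A->L'->F->R'->H->plug->B
Char 7 ('F'): step: R->2, L=7; F->plug->G->R->E->L->D->refl->F->L'->B->R'->E->plug->E
Char 8 ('A'): step: R->3, L=7; A->plug->A->R->F->L->A->refl->E->L'->C->R'->C->plug->C
Char 9 ('D'): step: R->4, L=7; D->plug->D->R->F->L->A->refl->E->L'->C->R'->E->plug->E

Answer: HGHBFBECE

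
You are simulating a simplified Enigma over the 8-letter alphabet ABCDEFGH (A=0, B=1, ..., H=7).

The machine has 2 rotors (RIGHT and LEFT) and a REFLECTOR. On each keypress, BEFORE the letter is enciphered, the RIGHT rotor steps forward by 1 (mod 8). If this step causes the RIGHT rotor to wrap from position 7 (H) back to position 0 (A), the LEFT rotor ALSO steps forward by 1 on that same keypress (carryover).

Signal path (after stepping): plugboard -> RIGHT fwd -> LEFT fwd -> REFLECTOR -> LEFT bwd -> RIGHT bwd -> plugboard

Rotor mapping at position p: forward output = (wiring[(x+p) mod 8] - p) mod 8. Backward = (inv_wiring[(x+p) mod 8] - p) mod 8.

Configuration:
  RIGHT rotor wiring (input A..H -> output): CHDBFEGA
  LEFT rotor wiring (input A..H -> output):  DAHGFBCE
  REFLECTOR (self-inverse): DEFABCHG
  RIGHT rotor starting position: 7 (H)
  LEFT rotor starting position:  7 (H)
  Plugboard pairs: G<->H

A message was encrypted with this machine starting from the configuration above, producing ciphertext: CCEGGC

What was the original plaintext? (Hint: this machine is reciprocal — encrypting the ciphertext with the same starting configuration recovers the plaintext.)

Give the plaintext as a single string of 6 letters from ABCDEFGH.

Char 1 ('C'): step: R->0, L->0 (L advanced); C->plug->C->R->D->L->G->refl->H->L'->C->R'->A->plug->A
Char 2 ('C'): step: R->1, L=0; C->plug->C->R->A->L->D->refl->A->L'->B->R'->H->plug->G
Char 3 ('E'): step: R->2, L=0; E->plug->E->R->E->L->F->refl->C->L'->G->R'->F->plug->F
Char 4 ('G'): step: R->3, L=0; G->plug->H->R->A->L->D->refl->A->L'->B->R'->C->plug->C
Char 5 ('G'): step: R->4, L=0; G->plug->H->R->F->L->B->refl->E->L'->H->R'->G->plug->H
Char 6 ('C'): step: R->5, L=0; C->plug->C->R->D->L->G->refl->H->L'->C->R'->E->plug->E

Answer: AGFCHE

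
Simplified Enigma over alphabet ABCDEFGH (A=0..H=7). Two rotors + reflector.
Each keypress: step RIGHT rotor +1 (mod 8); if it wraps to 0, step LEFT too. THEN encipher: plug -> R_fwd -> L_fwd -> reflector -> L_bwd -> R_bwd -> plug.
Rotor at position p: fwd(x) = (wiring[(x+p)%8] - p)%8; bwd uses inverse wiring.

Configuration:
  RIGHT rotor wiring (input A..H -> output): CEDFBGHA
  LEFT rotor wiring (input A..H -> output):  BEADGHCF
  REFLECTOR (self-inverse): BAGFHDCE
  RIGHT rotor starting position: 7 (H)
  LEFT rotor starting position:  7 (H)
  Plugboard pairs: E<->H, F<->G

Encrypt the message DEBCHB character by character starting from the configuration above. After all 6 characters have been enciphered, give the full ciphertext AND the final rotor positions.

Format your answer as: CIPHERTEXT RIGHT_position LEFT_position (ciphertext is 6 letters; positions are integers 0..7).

Answer: HHCGDF 5 0

Derivation:
Char 1 ('D'): step: R->0, L->0 (L advanced); D->plug->D->R->F->L->H->refl->E->L'->B->R'->E->plug->H
Char 2 ('E'): step: R->1, L=0; E->plug->H->R->B->L->E->refl->H->L'->F->R'->E->plug->H
Char 3 ('B'): step: R->2, L=0; B->plug->B->R->D->L->D->refl->F->L'->H->R'->C->plug->C
Char 4 ('C'): step: R->3, L=0; C->plug->C->R->D->L->D->refl->F->L'->H->R'->F->plug->G
Char 5 ('H'): step: R->4, L=0; H->plug->E->R->G->L->C->refl->G->L'->E->R'->D->plug->D
Char 6 ('B'): step: R->5, L=0; B->plug->B->R->C->L->A->refl->B->L'->A->R'->G->plug->F
Final: ciphertext=HHCGDF, RIGHT=5, LEFT=0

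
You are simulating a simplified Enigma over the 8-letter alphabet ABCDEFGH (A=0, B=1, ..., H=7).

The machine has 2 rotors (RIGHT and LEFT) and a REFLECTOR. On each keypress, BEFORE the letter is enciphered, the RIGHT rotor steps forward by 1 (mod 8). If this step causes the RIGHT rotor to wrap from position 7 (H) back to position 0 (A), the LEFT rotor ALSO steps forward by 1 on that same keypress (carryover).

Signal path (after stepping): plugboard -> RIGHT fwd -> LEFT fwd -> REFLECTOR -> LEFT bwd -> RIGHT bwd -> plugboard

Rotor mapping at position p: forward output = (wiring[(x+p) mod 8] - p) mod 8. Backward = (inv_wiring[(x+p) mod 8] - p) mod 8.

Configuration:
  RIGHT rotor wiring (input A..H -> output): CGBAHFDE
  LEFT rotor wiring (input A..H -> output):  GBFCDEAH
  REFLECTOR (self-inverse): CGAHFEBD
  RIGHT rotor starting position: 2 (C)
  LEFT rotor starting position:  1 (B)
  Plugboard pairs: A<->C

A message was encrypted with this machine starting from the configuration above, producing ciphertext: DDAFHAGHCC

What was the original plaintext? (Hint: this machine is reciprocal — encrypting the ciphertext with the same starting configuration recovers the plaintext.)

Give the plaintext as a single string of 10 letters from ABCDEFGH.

Answer: GCEBCGHFHB

Derivation:
Char 1 ('D'): step: R->3, L=1; D->plug->D->R->A->L->A->refl->C->L'->D->R'->G->plug->G
Char 2 ('D'): step: R->4, L=1; D->plug->D->R->A->L->A->refl->C->L'->D->R'->A->plug->C
Char 3 ('A'): step: R->5, L=1; A->plug->C->R->H->L->F->refl->E->L'->B->R'->E->plug->E
Char 4 ('F'): step: R->6, L=1; F->plug->F->R->C->L->B->refl->G->L'->G->R'->B->plug->B
Char 5 ('H'): step: R->7, L=1; H->plug->H->R->E->L->D->refl->H->L'->F->R'->A->plug->C
Char 6 ('A'): step: R->0, L->2 (L advanced); A->plug->C->R->B->L->A->refl->C->L'->D->R'->G->plug->G
Char 7 ('G'): step: R->1, L=2; G->plug->G->R->D->L->C->refl->A->L'->B->R'->H->plug->H
Char 8 ('H'): step: R->2, L=2; H->plug->H->R->E->L->G->refl->B->L'->C->R'->F->plug->F
Char 9 ('C'): step: R->3, L=2; C->plug->A->R->F->L->F->refl->E->L'->G->R'->H->plug->H
Char 10 ('C'): step: R->4, L=2; C->plug->A->R->D->L->C->refl->A->L'->B->R'->B->plug->B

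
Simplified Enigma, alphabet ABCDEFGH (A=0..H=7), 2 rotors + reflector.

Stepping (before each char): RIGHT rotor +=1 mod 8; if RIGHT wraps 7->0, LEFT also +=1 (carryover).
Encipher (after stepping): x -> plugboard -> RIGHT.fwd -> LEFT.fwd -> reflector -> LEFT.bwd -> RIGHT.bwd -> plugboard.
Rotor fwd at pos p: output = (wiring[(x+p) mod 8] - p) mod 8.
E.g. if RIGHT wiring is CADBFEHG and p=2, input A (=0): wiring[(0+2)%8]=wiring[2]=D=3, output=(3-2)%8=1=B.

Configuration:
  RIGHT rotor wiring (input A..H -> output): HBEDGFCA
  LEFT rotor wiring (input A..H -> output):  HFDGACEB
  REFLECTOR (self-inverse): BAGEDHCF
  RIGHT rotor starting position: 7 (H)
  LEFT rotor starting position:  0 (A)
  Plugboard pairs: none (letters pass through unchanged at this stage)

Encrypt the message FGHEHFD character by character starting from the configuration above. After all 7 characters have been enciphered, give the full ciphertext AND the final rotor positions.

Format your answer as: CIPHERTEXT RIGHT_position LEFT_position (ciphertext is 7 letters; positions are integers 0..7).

Answer: HFBABHB 6 1

Derivation:
Char 1 ('F'): step: R->0, L->1 (L advanced); F->plug->F->R->F->L->D->refl->E->L'->A->R'->H->plug->H
Char 2 ('G'): step: R->1, L=1; G->plug->G->R->H->L->G->refl->C->L'->B->R'->F->plug->F
Char 3 ('H'): step: R->2, L=1; H->plug->H->R->H->L->G->refl->C->L'->B->R'->B->plug->B
Char 4 ('E'): step: R->3, L=1; E->plug->E->R->F->L->D->refl->E->L'->A->R'->A->plug->A
Char 5 ('H'): step: R->4, L=1; H->plug->H->R->H->L->G->refl->C->L'->B->R'->B->plug->B
Char 6 ('F'): step: R->5, L=1; F->plug->F->R->H->L->G->refl->C->L'->B->R'->H->plug->H
Char 7 ('D'): step: R->6, L=1; D->plug->D->R->D->L->H->refl->F->L'->C->R'->B->plug->B
Final: ciphertext=HFBABHB, RIGHT=6, LEFT=1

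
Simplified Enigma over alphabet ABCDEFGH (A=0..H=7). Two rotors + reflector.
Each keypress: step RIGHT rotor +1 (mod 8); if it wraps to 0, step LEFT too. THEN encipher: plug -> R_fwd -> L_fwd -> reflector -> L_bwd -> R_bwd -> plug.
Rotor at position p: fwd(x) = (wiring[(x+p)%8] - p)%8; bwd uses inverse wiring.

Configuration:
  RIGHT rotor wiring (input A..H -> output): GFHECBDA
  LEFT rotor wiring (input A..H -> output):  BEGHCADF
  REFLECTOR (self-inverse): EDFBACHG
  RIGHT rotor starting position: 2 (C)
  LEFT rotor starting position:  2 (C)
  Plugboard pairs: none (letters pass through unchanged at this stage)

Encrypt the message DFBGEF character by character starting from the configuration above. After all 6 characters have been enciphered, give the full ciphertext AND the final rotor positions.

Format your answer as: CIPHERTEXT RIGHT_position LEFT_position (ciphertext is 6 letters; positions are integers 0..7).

Answer: GCCAHB 0 3

Derivation:
Char 1 ('D'): step: R->3, L=2; D->plug->D->R->A->L->E->refl->A->L'->C->R'->G->plug->G
Char 2 ('F'): step: R->4, L=2; F->plug->F->R->B->L->F->refl->C->L'->H->R'->C->plug->C
Char 3 ('B'): step: R->5, L=2; B->plug->B->R->G->L->H->refl->G->L'->D->R'->C->plug->C
Char 4 ('G'): step: R->6, L=2; G->plug->G->R->E->L->B->refl->D->L'->F->R'->A->plug->A
Char 5 ('E'): step: R->7, L=2; E->plug->E->R->F->L->D->refl->B->L'->E->R'->H->plug->H
Char 6 ('F'): step: R->0, L->3 (L advanced); F->plug->F->R->B->L->H->refl->G->L'->F->R'->B->plug->B
Final: ciphertext=GCCAHB, RIGHT=0, LEFT=3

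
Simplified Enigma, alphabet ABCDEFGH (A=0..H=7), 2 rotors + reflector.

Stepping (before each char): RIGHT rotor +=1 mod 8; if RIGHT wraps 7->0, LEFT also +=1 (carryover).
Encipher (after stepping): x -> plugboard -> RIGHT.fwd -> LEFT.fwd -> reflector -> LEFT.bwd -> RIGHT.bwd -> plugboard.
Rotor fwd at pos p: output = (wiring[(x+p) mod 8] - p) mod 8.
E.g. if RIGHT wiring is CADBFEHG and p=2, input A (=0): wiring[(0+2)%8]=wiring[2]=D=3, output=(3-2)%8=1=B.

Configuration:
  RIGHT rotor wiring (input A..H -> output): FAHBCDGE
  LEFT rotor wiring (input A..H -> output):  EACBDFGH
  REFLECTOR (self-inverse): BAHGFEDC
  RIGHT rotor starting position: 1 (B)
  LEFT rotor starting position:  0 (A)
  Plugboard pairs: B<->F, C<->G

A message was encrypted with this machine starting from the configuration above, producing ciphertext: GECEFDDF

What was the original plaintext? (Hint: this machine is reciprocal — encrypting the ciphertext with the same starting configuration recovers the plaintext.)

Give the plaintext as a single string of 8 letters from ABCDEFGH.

Char 1 ('G'): step: R->2, L=0; G->plug->C->R->A->L->E->refl->F->L'->F->R'->A->plug->A
Char 2 ('E'): step: R->3, L=0; E->plug->E->R->B->L->A->refl->B->L'->D->R'->D->plug->D
Char 3 ('C'): step: R->4, L=0; C->plug->G->R->D->L->B->refl->A->L'->B->R'->E->plug->E
Char 4 ('E'): step: R->5, L=0; E->plug->E->R->D->L->B->refl->A->L'->B->R'->B->plug->F
Char 5 ('F'): step: R->6, L=0; F->plug->B->R->G->L->G->refl->D->L'->E->R'->G->plug->C
Char 6 ('D'): step: R->7, L=0; D->plug->D->R->A->L->E->refl->F->L'->F->R'->A->plug->A
Char 7 ('D'): step: R->0, L->1 (L advanced); D->plug->D->R->B->L->B->refl->A->L'->C->R'->E->plug->E
Char 8 ('F'): step: R->1, L=1; F->plug->B->R->G->L->G->refl->D->L'->H->R'->A->plug->A

Answer: ADEFCAEA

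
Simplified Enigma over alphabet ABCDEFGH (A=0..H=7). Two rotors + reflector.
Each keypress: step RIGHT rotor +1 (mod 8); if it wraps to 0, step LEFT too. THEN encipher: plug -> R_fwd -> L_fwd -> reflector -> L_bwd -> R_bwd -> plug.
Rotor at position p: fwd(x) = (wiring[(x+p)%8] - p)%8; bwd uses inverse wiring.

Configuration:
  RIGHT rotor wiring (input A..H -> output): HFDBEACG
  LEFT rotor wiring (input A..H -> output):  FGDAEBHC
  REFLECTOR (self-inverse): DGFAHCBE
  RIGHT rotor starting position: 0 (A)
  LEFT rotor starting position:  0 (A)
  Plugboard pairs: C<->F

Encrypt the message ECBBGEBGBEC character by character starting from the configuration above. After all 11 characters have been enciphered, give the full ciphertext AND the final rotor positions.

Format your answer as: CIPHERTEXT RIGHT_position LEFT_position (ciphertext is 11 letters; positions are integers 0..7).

Char 1 ('E'): step: R->1, L=0; E->plug->E->R->H->L->C->refl->F->L'->A->R'->C->plug->F
Char 2 ('C'): step: R->2, L=0; C->plug->F->R->E->L->E->refl->H->L'->G->R'->D->plug->D
Char 3 ('B'): step: R->3, L=0; B->plug->B->R->B->L->G->refl->B->L'->F->R'->C->plug->F
Char 4 ('B'): step: R->4, L=0; B->plug->B->R->E->L->E->refl->H->L'->G->R'->C->plug->F
Char 5 ('G'): step: R->5, L=0; G->plug->G->R->E->L->E->refl->H->L'->G->R'->F->plug->C
Char 6 ('E'): step: R->6, L=0; E->plug->E->R->F->L->B->refl->G->L'->B->R'->C->plug->F
Char 7 ('B'): step: R->7, L=0; B->plug->B->R->A->L->F->refl->C->L'->H->R'->A->plug->A
Char 8 ('G'): step: R->0, L->1 (L advanced); G->plug->G->R->C->L->H->refl->E->L'->H->R'->A->plug->A
Char 9 ('B'): step: R->1, L=1; B->plug->B->R->C->L->H->refl->E->L'->H->R'->E->plug->E
Char 10 ('E'): step: R->2, L=1; E->plug->E->R->A->L->F->refl->C->L'->B->R'->A->plug->A
Char 11 ('C'): step: R->3, L=1; C->plug->F->R->E->L->A->refl->D->L'->D->R'->E->plug->E
Final: ciphertext=FDFFCFAAEAE, RIGHT=3, LEFT=1

Answer: FDFFCFAAEAE 3 1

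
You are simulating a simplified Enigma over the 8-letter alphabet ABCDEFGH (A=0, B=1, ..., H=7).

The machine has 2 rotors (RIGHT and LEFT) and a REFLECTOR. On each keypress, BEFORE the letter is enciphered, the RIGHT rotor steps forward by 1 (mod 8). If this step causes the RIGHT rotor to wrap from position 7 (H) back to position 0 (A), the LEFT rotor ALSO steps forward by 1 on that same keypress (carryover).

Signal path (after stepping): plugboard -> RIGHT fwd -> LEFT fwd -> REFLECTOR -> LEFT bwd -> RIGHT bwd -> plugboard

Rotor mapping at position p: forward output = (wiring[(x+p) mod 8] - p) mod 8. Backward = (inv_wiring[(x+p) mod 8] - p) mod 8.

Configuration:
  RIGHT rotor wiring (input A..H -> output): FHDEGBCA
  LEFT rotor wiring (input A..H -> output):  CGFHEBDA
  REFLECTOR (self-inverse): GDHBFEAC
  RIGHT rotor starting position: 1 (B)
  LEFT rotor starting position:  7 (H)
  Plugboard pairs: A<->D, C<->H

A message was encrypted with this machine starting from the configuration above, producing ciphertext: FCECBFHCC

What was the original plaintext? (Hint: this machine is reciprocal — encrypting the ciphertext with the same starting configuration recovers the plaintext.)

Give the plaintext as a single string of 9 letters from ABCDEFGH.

Answer: BDCAFECBF

Derivation:
Char 1 ('F'): step: R->2, L=7; F->plug->F->R->G->L->C->refl->H->L'->C->R'->B->plug->B
Char 2 ('C'): step: R->3, L=7; C->plug->H->R->A->L->B->refl->D->L'->B->R'->A->plug->D
Char 3 ('E'): step: R->4, L=7; E->plug->E->R->B->L->D->refl->B->L'->A->R'->H->plug->C
Char 4 ('C'): step: R->5, L=7; C->plug->H->R->B->L->D->refl->B->L'->A->R'->D->plug->A
Char 5 ('B'): step: R->6, L=7; B->plug->B->R->C->L->H->refl->C->L'->G->R'->F->plug->F
Char 6 ('F'): step: R->7, L=7; F->plug->F->R->H->L->E->refl->F->L'->F->R'->E->plug->E
Char 7 ('H'): step: R->0, L->0 (L advanced); H->plug->C->R->D->L->H->refl->C->L'->A->R'->H->plug->C
Char 8 ('C'): step: R->1, L=0; C->plug->H->R->E->L->E->refl->F->L'->C->R'->B->plug->B
Char 9 ('C'): step: R->2, L=0; C->plug->H->R->F->L->B->refl->D->L'->G->R'->F->plug->F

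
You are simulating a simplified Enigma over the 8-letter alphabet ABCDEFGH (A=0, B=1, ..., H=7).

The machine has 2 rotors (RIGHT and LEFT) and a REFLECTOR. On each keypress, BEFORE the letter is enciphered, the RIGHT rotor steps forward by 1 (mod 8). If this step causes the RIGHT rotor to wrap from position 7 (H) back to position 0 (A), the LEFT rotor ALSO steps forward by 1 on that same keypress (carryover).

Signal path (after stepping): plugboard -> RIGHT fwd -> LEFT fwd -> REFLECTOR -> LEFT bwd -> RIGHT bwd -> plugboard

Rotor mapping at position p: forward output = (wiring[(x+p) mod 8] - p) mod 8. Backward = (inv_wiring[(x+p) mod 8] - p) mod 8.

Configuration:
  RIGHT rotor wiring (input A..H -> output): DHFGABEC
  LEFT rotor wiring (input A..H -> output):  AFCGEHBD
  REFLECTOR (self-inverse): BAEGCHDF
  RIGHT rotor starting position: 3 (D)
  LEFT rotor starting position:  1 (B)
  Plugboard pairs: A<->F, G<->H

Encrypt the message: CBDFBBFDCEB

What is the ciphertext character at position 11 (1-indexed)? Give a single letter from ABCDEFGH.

Char 1 ('C'): step: R->4, L=1; C->plug->C->R->A->L->E->refl->C->L'->G->R'->D->plug->D
Char 2 ('B'): step: R->5, L=1; B->plug->B->R->H->L->H->refl->F->L'->C->R'->E->plug->E
Char 3 ('D'): step: R->6, L=1; D->plug->D->R->B->L->B->refl->A->L'->F->R'->C->plug->C
Char 4 ('F'): step: R->7, L=1; F->plug->A->R->D->L->D->refl->G->L'->E->R'->B->plug->B
Char 5 ('B'): step: R->0, L->2 (L advanced); B->plug->B->R->H->L->D->refl->G->L'->G->R'->D->plug->D
Char 6 ('B'): step: R->1, L=2; B->plug->B->R->E->L->H->refl->F->L'->D->R'->F->plug->A
Char 7 ('F'): step: R->2, L=2; F->plug->A->R->D->L->F->refl->H->L'->E->R'->B->plug->B
Char 8 ('D'): step: R->3, L=2; D->plug->D->R->B->L->E->refl->C->L'->C->R'->H->plug->G
Char 9 ('C'): step: R->4, L=2; C->plug->C->R->A->L->A->refl->B->L'->F->R'->B->plug->B
Char 10 ('E'): step: R->5, L=2; E->plug->E->R->C->L->C->refl->E->L'->B->R'->G->plug->H
Char 11 ('B'): step: R->6, L=2; B->plug->B->R->E->L->H->refl->F->L'->D->R'->H->plug->G

G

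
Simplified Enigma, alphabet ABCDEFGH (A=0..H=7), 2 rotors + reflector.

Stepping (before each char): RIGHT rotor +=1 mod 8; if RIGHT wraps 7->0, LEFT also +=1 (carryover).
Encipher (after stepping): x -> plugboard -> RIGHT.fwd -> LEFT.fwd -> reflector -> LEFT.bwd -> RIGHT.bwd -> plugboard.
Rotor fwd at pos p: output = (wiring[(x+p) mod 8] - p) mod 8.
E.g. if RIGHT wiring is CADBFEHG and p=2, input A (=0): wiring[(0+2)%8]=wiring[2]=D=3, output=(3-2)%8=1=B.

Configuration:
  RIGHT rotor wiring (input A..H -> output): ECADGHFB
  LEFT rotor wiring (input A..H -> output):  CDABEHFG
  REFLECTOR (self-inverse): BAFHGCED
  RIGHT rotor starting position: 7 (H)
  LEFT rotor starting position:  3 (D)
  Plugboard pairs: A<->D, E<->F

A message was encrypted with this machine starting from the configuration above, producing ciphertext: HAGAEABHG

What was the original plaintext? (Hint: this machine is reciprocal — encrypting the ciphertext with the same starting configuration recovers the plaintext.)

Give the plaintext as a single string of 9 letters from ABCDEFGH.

Char 1 ('H'): step: R->0, L->4 (L advanced); H->plug->H->R->B->L->D->refl->H->L'->F->R'->G->plug->G
Char 2 ('A'): step: R->1, L=4; A->plug->D->R->F->L->H->refl->D->L'->B->R'->A->plug->D
Char 3 ('G'): step: R->2, L=4; G->plug->G->R->C->L->B->refl->A->L'->A->R'->H->plug->H
Char 4 ('A'): step: R->3, L=4; A->plug->D->R->C->L->B->refl->A->L'->A->R'->A->plug->D
Char 5 ('E'): step: R->4, L=4; E->plug->F->R->G->L->E->refl->G->L'->E->R'->G->plug->G
Char 6 ('A'): step: R->5, L=4; A->plug->D->R->H->L->F->refl->C->L'->D->R'->F->plug->E
Char 7 ('B'): step: R->6, L=4; B->plug->B->R->D->L->C->refl->F->L'->H->R'->A->plug->D
Char 8 ('H'): step: R->7, L=4; H->plug->H->R->G->L->E->refl->G->L'->E->R'->E->plug->F
Char 9 ('G'): step: R->0, L->5 (L advanced); G->plug->G->R->F->L->D->refl->H->L'->H->R'->F->plug->E

Answer: GDHDGEDFE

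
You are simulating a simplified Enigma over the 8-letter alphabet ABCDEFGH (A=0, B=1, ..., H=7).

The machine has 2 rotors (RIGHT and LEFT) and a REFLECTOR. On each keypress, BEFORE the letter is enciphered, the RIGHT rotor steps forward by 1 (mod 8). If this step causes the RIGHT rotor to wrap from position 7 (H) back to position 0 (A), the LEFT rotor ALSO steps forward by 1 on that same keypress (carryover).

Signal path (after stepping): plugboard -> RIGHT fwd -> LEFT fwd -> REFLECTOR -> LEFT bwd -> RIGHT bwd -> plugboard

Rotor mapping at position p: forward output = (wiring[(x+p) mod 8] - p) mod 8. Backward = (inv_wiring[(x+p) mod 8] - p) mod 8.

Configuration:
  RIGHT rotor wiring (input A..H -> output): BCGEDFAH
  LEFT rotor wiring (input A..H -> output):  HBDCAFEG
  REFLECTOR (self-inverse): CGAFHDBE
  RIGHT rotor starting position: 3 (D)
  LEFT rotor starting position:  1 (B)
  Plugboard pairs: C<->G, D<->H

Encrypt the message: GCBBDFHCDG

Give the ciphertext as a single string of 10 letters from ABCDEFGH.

Char 1 ('G'): step: R->4, L=1; G->plug->C->R->E->L->E->refl->H->L'->D->R'->D->plug->H
Char 2 ('C'): step: R->5, L=1; C->plug->G->R->H->L->G->refl->B->L'->C->R'->C->plug->G
Char 3 ('B'): step: R->6, L=1; B->plug->B->R->B->L->C->refl->A->L'->A->R'->E->plug->E
Char 4 ('B'): step: R->7, L=1; B->plug->B->R->C->L->B->refl->G->L'->H->R'->D->plug->H
Char 5 ('D'): step: R->0, L->2 (L advanced); D->plug->H->R->H->L->H->refl->E->L'->F->R'->F->plug->F
Char 6 ('F'): step: R->1, L=2; F->plug->F->R->H->L->H->refl->E->L'->F->R'->B->plug->B
Char 7 ('H'): step: R->2, L=2; H->plug->D->R->D->L->D->refl->F->L'->G->R'->E->plug->E
Char 8 ('C'): step: R->3, L=2; C->plug->G->R->H->L->H->refl->E->L'->F->R'->D->plug->H
Char 9 ('D'): step: R->4, L=2; D->plug->H->R->A->L->B->refl->G->L'->C->R'->G->plug->C
Char 10 ('G'): step: R->5, L=2; G->plug->C->R->C->L->G->refl->B->L'->A->R'->A->plug->A

Answer: HGEHFBEHCA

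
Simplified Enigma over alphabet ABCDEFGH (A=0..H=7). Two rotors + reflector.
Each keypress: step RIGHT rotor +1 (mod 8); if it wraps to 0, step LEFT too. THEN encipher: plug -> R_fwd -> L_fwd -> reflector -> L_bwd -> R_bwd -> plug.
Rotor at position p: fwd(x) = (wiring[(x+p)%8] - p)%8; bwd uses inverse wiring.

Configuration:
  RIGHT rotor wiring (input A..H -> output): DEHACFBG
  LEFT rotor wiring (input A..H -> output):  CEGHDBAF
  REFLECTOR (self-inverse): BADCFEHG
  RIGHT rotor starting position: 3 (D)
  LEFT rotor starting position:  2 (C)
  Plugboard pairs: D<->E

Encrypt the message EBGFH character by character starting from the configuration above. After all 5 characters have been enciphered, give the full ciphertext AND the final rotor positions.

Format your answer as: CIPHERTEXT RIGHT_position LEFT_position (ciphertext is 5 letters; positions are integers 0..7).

Answer: AGABG 0 3

Derivation:
Char 1 ('E'): step: R->4, L=2; E->plug->D->R->C->L->B->refl->A->L'->G->R'->A->plug->A
Char 2 ('B'): step: R->5, L=2; B->plug->B->R->E->L->G->refl->H->L'->D->R'->G->plug->G
Char 3 ('G'): step: R->6, L=2; G->plug->G->R->E->L->G->refl->H->L'->D->R'->A->plug->A
Char 4 ('F'): step: R->7, L=2; F->plug->F->R->D->L->H->refl->G->L'->E->R'->B->plug->B
Char 5 ('H'): step: R->0, L->3 (L advanced); H->plug->H->R->G->L->B->refl->A->L'->B->R'->G->plug->G
Final: ciphertext=AGABG, RIGHT=0, LEFT=3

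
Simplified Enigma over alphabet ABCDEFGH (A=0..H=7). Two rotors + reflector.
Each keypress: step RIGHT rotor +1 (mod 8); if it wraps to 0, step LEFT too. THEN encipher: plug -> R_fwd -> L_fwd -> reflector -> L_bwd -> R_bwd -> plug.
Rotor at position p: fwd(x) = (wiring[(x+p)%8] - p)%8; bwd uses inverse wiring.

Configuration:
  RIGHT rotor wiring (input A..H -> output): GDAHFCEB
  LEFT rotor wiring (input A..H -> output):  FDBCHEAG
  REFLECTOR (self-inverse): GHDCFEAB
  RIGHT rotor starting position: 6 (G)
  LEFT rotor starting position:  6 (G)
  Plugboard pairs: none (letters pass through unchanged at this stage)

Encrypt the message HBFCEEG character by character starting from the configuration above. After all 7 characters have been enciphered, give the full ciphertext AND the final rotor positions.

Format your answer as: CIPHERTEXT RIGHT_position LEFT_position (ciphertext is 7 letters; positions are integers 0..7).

Answer: GGDGBBE 5 7

Derivation:
Char 1 ('H'): step: R->7, L=6; H->plug->H->R->F->L->E->refl->F->L'->D->R'->G->plug->G
Char 2 ('B'): step: R->0, L->7 (L advanced); B->plug->B->R->D->L->C->refl->D->L'->E->R'->G->plug->G
Char 3 ('F'): step: R->1, L=7; F->plug->F->R->D->L->C->refl->D->L'->E->R'->D->plug->D
Char 4 ('C'): step: R->2, L=7; C->plug->C->R->D->L->C->refl->D->L'->E->R'->G->plug->G
Char 5 ('E'): step: R->3, L=7; E->plug->E->R->G->L->F->refl->E->L'->C->R'->B->plug->B
Char 6 ('E'): step: R->4, L=7; E->plug->E->R->C->L->E->refl->F->L'->G->R'->B->plug->B
Char 7 ('G'): step: R->5, L=7; G->plug->G->R->C->L->E->refl->F->L'->G->R'->E->plug->E
Final: ciphertext=GGDGBBE, RIGHT=5, LEFT=7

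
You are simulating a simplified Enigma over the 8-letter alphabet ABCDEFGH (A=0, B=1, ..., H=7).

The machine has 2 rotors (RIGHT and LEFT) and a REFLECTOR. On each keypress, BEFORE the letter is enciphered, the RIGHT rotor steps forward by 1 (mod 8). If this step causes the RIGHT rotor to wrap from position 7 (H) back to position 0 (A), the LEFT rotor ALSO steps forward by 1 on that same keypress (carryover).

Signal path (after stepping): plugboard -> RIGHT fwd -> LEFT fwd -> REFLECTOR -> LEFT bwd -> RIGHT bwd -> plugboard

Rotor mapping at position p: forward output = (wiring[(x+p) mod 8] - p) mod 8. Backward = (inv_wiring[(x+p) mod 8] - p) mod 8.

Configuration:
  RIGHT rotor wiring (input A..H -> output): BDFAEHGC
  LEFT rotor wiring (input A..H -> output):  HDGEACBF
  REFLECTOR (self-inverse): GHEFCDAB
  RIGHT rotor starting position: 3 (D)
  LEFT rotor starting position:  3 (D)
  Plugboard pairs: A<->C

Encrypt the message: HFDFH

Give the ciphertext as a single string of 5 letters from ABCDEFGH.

Char 1 ('H'): step: R->4, L=3; H->plug->H->R->E->L->C->refl->E->L'->F->R'->E->plug->E
Char 2 ('F'): step: R->5, L=3; F->plug->F->R->A->L->B->refl->H->L'->C->R'->A->plug->C
Char 3 ('D'): step: R->6, L=3; D->plug->D->R->F->L->E->refl->C->L'->E->R'->B->plug->B
Char 4 ('F'): step: R->7, L=3; F->plug->F->R->F->L->E->refl->C->L'->E->R'->C->plug->A
Char 5 ('H'): step: R->0, L->4 (L advanced); H->plug->H->R->C->L->F->refl->D->L'->E->R'->E->plug->E

Answer: ECBAE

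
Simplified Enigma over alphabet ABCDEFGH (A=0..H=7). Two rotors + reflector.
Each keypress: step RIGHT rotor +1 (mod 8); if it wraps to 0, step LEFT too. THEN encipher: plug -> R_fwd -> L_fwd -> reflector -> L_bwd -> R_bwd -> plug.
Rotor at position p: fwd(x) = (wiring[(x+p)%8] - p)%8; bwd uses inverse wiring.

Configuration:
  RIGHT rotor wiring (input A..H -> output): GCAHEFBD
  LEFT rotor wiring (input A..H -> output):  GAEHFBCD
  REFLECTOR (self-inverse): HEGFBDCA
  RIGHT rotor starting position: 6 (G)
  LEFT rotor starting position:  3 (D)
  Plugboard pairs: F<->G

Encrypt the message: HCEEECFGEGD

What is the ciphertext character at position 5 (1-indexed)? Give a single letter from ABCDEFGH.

Char 1 ('H'): step: R->7, L=3; H->plug->H->R->C->L->G->refl->C->L'->B->R'->D->plug->D
Char 2 ('C'): step: R->0, L->4 (L advanced); C->plug->C->R->A->L->B->refl->E->L'->F->R'->F->plug->G
Char 3 ('E'): step: R->1, L=4; E->plug->E->R->E->L->C->refl->G->L'->C->R'->G->plug->F
Char 4 ('E'): step: R->2, L=4; E->plug->E->R->H->L->D->refl->F->L'->B->R'->F->plug->G
Char 5 ('E'): step: R->3, L=4; E->plug->E->R->A->L->B->refl->E->L'->F->R'->H->plug->H

H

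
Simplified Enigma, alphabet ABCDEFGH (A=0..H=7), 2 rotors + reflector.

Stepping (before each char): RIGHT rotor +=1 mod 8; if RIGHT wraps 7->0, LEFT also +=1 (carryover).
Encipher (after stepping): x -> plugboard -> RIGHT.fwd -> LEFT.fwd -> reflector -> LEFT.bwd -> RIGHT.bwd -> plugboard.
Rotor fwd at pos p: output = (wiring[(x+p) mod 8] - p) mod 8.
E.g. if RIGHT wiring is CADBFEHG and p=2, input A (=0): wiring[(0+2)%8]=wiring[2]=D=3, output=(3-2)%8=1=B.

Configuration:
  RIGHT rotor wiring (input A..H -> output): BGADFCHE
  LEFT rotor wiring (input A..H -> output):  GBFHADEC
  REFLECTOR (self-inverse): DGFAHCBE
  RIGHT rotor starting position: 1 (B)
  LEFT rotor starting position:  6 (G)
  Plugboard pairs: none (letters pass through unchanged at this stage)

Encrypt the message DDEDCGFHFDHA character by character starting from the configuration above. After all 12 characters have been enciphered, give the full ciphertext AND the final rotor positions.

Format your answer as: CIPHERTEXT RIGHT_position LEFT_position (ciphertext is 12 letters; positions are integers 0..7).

Char 1 ('D'): step: R->2, L=6; D->plug->D->R->A->L->G->refl->B->L'->F->R'->E->plug->E
Char 2 ('D'): step: R->3, L=6; D->plug->D->R->E->L->H->refl->E->L'->B->R'->E->plug->E
Char 3 ('E'): step: R->4, L=6; E->plug->E->R->F->L->B->refl->G->L'->A->R'->D->plug->D
Char 4 ('D'): step: R->5, L=6; D->plug->D->R->E->L->H->refl->E->L'->B->R'->E->plug->E
Char 5 ('C'): step: R->6, L=6; C->plug->C->R->D->L->D->refl->A->L'->C->R'->E->plug->E
Char 6 ('G'): step: R->7, L=6; G->plug->G->R->D->L->D->refl->A->L'->C->R'->B->plug->B
Char 7 ('F'): step: R->0, L->7 (L advanced); F->plug->F->R->C->L->C->refl->F->L'->H->R'->G->plug->G
Char 8 ('H'): step: R->1, L=7; H->plug->H->R->A->L->D->refl->A->L'->E->R'->D->plug->D
Char 9 ('F'): step: R->2, L=7; F->plug->F->R->C->L->C->refl->F->L'->H->R'->G->plug->G
Char 10 ('D'): step: R->3, L=7; D->plug->D->R->E->L->A->refl->D->L'->A->R'->A->plug->A
Char 11 ('H'): step: R->4, L=7; H->plug->H->R->H->L->F->refl->C->L'->C->R'->F->plug->F
Char 12 ('A'): step: R->5, L=7; A->plug->A->R->F->L->B->refl->G->L'->D->R'->F->plug->F
Final: ciphertext=EEDEEBGDGAFF, RIGHT=5, LEFT=7

Answer: EEDEEBGDGAFF 5 7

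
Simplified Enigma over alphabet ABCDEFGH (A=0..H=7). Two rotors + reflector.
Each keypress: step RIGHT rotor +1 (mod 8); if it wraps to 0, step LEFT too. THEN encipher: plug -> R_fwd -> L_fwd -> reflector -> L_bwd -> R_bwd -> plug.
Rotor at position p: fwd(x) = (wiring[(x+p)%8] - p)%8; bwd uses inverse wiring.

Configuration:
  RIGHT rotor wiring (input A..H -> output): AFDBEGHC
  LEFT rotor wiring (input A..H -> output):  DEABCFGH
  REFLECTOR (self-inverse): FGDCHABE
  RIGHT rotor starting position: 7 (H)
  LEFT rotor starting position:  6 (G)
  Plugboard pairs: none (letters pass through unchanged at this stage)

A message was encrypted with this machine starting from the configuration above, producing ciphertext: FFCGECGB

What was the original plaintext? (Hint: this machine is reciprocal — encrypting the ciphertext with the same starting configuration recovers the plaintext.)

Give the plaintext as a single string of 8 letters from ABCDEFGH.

Answer: CDFHHGFG

Derivation:
Char 1 ('F'): step: R->0, L->7 (L advanced); F->plug->F->R->G->L->G->refl->B->L'->D->R'->C->plug->C
Char 2 ('F'): step: R->1, L=7; F->plug->F->R->G->L->G->refl->B->L'->D->R'->D->plug->D
Char 3 ('C'): step: R->2, L=7; C->plug->C->R->C->L->F->refl->A->L'->A->R'->F->plug->F
Char 4 ('G'): step: R->3, L=7; G->plug->G->R->C->L->F->refl->A->L'->A->R'->H->plug->H
Char 5 ('E'): step: R->4, L=7; E->plug->E->R->E->L->C->refl->D->L'->F->R'->H->plug->H
Char 6 ('C'): step: R->5, L=7; C->plug->C->R->F->L->D->refl->C->L'->E->R'->G->plug->G
Char 7 ('G'): step: R->6, L=7; G->plug->G->R->G->L->G->refl->B->L'->D->R'->F->plug->F
Char 8 ('B'): step: R->7, L=7; B->plug->B->R->B->L->E->refl->H->L'->H->R'->G->plug->G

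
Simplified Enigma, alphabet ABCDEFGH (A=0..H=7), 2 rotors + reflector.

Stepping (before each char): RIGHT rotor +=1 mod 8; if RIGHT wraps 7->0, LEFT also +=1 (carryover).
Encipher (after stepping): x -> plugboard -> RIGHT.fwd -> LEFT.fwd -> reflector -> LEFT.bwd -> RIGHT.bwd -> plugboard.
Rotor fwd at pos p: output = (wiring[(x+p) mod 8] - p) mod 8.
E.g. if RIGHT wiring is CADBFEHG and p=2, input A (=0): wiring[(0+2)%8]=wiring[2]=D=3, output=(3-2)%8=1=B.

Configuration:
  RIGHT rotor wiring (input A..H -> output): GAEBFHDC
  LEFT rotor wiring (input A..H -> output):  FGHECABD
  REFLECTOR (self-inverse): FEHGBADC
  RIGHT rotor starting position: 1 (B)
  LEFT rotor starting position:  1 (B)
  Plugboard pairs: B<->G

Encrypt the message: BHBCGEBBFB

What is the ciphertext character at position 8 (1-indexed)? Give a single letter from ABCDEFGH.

Char 1 ('B'): step: R->2, L=1; B->plug->G->R->E->L->H->refl->C->L'->G->R'->H->plug->H
Char 2 ('H'): step: R->3, L=1; H->plug->H->R->B->L->G->refl->D->L'->C->R'->B->plug->G
Char 3 ('B'): step: R->4, L=1; B->plug->G->R->A->L->F->refl->A->L'->F->R'->H->plug->H
Char 4 ('C'): step: R->5, L=1; C->plug->C->R->F->L->A->refl->F->L'->A->R'->H->plug->H
Char 5 ('G'): step: R->6, L=1; G->plug->B->R->E->L->H->refl->C->L'->G->R'->E->plug->E
Char 6 ('E'): step: R->7, L=1; E->plug->E->R->C->L->D->refl->G->L'->B->R'->C->plug->C
Char 7 ('B'): step: R->0, L->2 (L advanced); B->plug->G->R->D->L->G->refl->D->L'->G->R'->A->plug->A
Char 8 ('B'): step: R->1, L=2; B->plug->G->R->B->L->C->refl->H->L'->E->R'->D->plug->D

D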